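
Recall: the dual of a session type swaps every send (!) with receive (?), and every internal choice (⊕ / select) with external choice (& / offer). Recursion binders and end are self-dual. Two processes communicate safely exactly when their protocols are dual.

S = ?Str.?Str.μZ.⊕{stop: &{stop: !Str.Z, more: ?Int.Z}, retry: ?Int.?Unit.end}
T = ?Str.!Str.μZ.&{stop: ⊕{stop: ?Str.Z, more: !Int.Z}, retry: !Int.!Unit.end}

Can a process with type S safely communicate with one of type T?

NO

?Str ‖ ?Str  ✗ same direction on both sides — not dual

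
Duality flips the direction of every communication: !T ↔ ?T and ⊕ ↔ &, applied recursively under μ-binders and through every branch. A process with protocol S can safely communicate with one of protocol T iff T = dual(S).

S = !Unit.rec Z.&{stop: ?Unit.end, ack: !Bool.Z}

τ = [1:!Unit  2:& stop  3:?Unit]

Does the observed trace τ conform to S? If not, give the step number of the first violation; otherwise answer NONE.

NONE

step 1: !Unit  ✓  residual = rec Z.…
step 2: & stop  ✓  residual = ?Unit.end
step 3: ?Unit  ✓  residual = end
all 3 steps conform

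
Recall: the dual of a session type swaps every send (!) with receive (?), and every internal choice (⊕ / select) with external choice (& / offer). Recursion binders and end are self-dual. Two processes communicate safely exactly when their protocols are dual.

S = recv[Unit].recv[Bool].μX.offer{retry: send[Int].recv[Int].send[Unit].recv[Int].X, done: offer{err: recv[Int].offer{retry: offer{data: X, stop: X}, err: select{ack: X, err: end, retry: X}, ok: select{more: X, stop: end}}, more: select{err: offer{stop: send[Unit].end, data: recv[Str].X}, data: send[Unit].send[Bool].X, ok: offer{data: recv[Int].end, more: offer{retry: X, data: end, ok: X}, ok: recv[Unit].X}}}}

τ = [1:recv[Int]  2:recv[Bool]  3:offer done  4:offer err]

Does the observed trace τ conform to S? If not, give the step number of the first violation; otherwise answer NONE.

1

step 1: got recv[Int], protocol expects recv[Unit]  ✗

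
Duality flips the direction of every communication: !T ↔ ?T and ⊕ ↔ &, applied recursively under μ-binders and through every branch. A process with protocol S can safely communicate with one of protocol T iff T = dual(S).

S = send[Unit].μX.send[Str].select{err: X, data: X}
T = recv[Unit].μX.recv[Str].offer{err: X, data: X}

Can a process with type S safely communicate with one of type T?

send[Unit] ‖ recv[Unit]  match
  μX ‖ μX  match (binder kept)
    send[Str] ‖ recv[Str]  match
      select{err,data} ‖ offer{err,data}  match labels match
        case err:
          X ‖ X  match
        case data:
          X ‖ X  match

YES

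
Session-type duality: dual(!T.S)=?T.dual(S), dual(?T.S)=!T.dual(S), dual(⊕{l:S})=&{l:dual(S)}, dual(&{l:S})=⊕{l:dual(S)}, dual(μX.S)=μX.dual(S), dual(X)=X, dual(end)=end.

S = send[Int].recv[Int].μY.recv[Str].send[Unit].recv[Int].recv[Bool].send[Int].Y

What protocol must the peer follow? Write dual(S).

recv[Int].send[Int].μY.send[Str].recv[Unit].send[Int].send[Bool].recv[Int].Y

send[Int] = recv[Int]
  recv[Int] = send[Int]
    μY = μY  (binder kept)
      recv[Str] = send[Str]
        send[Unit] = recv[Unit]
          recv[Int] = send[Int]
            recv[Bool] = send[Bool]
              send[Int] = recv[Int]
                Y ↦ Y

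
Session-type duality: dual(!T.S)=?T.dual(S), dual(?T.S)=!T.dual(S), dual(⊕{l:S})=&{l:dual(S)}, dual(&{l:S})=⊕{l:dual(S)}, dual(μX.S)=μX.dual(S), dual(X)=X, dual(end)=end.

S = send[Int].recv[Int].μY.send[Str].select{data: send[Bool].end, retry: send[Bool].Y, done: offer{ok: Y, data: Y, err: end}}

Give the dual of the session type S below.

recv[Int].send[Int].μY.recv[Str].offer{data: recv[Bool].end, retry: recv[Bool].Y, done: select{ok: Y, data: Y, err: end}}

send[Int] = recv[Int]
  recv[Int] = send[Int]
    μY = μY  (binder kept)
      send[Str] = recv[Str]
        select{data,retry,done} = offer{data,retry,done}  (⊕→&)
          case data:
            send[Bool] = recv[Bool]
              end ↦ end
          case retry:
            send[Bool] = recv[Bool]
              Y ↦ Y
          case done:
            offer{ok,data,err} = select{ok,data,err}  (offer→select)
              case ok:
                Y ↦ Y
              case data:
                Y ↦ Y
              case err:
                end ↦ end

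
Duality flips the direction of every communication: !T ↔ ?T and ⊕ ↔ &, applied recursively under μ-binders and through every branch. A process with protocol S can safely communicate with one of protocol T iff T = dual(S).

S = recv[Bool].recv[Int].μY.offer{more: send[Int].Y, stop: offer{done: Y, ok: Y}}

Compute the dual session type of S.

recv[Bool] = send[Bool]
  recv[Int] = send[Int]
    μY = μY  (rec unchanged)
      offer{more,stop} = select{more,stop}  (&→⊕)
        • more:
          send[Int] = recv[Int]
            dual(Y) = Y
        • stop:
          offer{done,ok} = select{done,ok}  (&→⊕)
            • done:
              dual(Y) = Y
            • ok:
              dual(Y) = Y

send[Bool].send[Int].μY.select{more: recv[Int].Y, stop: select{done: Y, ok: Y}}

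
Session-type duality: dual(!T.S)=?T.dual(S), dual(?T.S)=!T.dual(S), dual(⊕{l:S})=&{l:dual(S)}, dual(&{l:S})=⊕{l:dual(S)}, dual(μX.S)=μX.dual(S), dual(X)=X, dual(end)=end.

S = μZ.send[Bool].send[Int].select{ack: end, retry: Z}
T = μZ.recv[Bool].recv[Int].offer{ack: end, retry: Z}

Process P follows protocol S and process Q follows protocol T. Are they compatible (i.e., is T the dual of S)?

YES

μZ | μZ  match (μ self-dual)
  send[Bool] | recv[Bool]  match
    send[Int] | recv[Int]  match
      select{ack,retry} | offer{ack,retry}  match label sets agree
        • ack:
          end | end  match
        • retry:
          Z | Z  match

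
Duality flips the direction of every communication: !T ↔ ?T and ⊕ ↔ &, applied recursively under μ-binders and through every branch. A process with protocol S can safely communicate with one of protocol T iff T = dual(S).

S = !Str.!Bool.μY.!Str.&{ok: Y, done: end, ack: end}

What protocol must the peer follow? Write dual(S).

!Str → ?Str
  !Bool → ?Bool
    μY → μY  (rec unchanged)
      !Str → ?Str
        &{ok,done,ack} → ⊕{ok,done,ack}  (external→internal)
          • ok:
            Y ↦ Y
          • done:
            end ↦ end
          • ack:
            end ↦ end

?Str.?Bool.μY.?Str.⊕{ok: Y, done: end, ack: end}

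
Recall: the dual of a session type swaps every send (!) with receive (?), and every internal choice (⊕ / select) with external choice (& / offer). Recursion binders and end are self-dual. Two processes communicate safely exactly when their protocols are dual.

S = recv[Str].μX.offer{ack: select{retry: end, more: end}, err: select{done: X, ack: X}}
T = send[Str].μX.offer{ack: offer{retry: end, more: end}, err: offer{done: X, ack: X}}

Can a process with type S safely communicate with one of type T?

NO

recv[Str] vs send[Str]  ok
  μX vs μX  ok (rec unchanged)
    offer{ack,err} vs offer{ack,err}  ✗ choice polarity not flipped — not dual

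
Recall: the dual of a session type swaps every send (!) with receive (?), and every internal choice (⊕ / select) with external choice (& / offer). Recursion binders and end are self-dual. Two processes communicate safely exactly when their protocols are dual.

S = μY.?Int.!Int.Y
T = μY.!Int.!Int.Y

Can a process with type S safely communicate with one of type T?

NO

μY | μY  ok (μ self-dual)
  ?Int | !Int  ok
    !Int | !Int  ✗ same direction on both sides — not dual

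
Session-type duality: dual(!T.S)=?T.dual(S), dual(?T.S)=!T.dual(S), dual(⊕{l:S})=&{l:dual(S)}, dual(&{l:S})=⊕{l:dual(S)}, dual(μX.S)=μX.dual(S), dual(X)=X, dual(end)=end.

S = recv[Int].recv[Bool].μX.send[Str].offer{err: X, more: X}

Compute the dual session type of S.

recv[Int] = send[Int]
  recv[Bool] = send[Bool]
    μX = μX  (μ self-dual)
      send[Str] = recv[Str]
        offer{err,more} = select{err,more}  (&→⊕)
          • err:
            dual(X) = X
          • more:
            dual(X) = X

send[Int].send[Bool].μX.recv[Str].select{err: X, more: X}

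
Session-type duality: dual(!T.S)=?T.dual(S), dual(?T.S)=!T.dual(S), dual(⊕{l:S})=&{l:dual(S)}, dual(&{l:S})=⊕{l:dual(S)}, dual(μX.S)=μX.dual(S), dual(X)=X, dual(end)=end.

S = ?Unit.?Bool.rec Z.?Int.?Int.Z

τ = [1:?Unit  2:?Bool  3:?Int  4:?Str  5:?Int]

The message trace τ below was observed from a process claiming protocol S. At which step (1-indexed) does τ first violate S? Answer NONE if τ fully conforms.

@1 ?Unit  match  now at ?Bool.rec Z.…
@2 ?Bool  match  now at rec Z.…
@3 ?Int  match  now at ?Int.rec Z.…
@4 got ?Str, protocol expects ?Int  ✗

4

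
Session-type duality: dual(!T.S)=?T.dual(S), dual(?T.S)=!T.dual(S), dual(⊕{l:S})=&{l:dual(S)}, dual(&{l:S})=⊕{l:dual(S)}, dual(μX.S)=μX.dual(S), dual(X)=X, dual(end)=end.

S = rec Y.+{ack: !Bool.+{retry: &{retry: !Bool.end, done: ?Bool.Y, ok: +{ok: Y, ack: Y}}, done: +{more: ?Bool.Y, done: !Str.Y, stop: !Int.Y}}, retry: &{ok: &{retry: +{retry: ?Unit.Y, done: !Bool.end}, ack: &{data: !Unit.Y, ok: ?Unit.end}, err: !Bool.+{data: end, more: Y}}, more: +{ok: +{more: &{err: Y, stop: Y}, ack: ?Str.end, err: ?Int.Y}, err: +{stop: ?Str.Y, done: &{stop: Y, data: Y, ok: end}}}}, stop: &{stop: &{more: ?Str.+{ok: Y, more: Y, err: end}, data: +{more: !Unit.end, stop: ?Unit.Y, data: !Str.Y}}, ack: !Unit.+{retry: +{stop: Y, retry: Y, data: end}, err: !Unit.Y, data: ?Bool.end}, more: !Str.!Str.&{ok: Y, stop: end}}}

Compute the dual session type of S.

rec Y.&{ack: ?Bool.&{retry: +{retry: ?Bool.end, done: !Bool.Y, ok: &{ok: Y, ack: Y}}, done: &{more: !Bool.Y, done: ?Str.Y, stop: ?Int.Y}}, retry: +{ok: +{retry: &{retry: !Unit.Y, done: ?Bool.end}, ack: +{data: ?Unit.Y, ok: !Unit.end}, err: ?Bool.&{data: end, more: Y}}, more: &{ok: &{more: +{err: Y, stop: Y}, ack: !Str.end, err: !Int.Y}, err: &{stop: !Str.Y, done: +{stop: Y, data: Y, ok: end}}}}, stop: +{stop: +{more: !Str.&{ok: Y, more: Y, err: end}, data: &{more: ?Unit.end, stop: !Unit.Y, data: ?Str.Y}}, ack: ?Unit.&{retry: &{stop: Y, retry: Y, data: end}, err: ?Unit.Y, data: !Bool.end}, more: ?Str.?Str.+{ok: Y, stop: end}}}

rec Y ↦ rec Y  (binder kept)
  +{ack,retry,stop} ↦ &{ack,retry,stop}  (⊕→&)
    case ack:
      !Bool ↦ ?Bool
        +{retry,done} ↦ &{retry,done}  (⊕→&)
          case retry:
            &{retry,done,ok} ↦ +{retry,done,ok}  (external→internal)
              case retry:
                !Bool ↦ ?Bool
                  end ↦ end
              case done:
                ?Bool ↦ !Bool
                  Y ↦ Y
              case ok:
                +{ok,ack} ↦ &{ok,ack}  (⊕→&)
                  case ok:
                    Y ↦ Y
                  case ack:
                    Y ↦ Y
          case done:
            +{more,done,stop} ↦ &{more,done,stop}  (⊕→&)
              case more:
                ?Bool ↦ !Bool
                  Y ↦ Y
              case done:
                !Str ↦ ?Str
                  Y ↦ Y
              case stop:
                !Int ↦ ?Int
                  Y ↦ Y
    case retry:
      &{ok,more} ↦ +{ok,more}  (external→internal)
        case ok:
          &{retry,ack,err} ↦ +{retry,ack,err}  (external→internal)
            case retry:
              +{retry,done} ↦ &{retry,done}  (⊕→&)
                case retry:
                  ?Unit ↦ !Unit
                    Y ↦ Y
                case done:
                  !Bool ↦ ?Bool
                    end ↦ end
            case ack:
              &{data,ok} ↦ +{data,ok}  (external→internal)
                case data:
                  !Unit ↦ ?Unit
                    Y ↦ Y
                case ok:
                  ?Unit ↦ !Unit
                    end ↦ end
            case err:
              !Bool ↦ ?Bool
                +{data,more} ↦ &{data,more}  (⊕→&)
                  case data:
                    end ↦ end
                  case more:
                    Y ↦ Y
        case more:
          +{ok,err} ↦ &{ok,err}  (⊕→&)
            case ok:
              +{more,ack,err} ↦ &{more,ack,err}  (⊕→&)
                case more:
                  &{err,stop} ↦ +{err,stop}  (external→internal)
                    case err:
                      Y ↦ Y
                    case stop:
                      Y ↦ Y
                case ack:
                  ?Str ↦ !Str
                    end ↦ end
                case err:
                  ?Int ↦ !Int
                    Y ↦ Y
            case err:
              +{stop,done} ↦ &{stop,done}  (⊕→&)
                case stop:
                  ?Str ↦ !Str
                    Y ↦ Y
                case done:
                  &{stop,data,ok} ↦ +{stop,data,ok}  (external→internal)
                    case stop:
                      Y ↦ Y
                    case data:
                      Y ↦ Y
                    case ok:
                      end ↦ end
    case stop:
      &{stop,ack,more} ↦ +{stop,ack,more}  (external→internal)
        case stop:
          &{more,data} ↦ +{more,data}  (external→internal)
            case more:
              ?Str ↦ !Str
                +{ok,more,err} ↦ &{ok,more,err}  (⊕→&)
                  case ok:
                    Y ↦ Y
                  case more:
                    Y ↦ Y
                  case err:
                    end ↦ end
            case data:
              +{more,stop,data} ↦ &{more,stop,data}  (⊕→&)
                case more:
                  !Unit ↦ ?Unit
                    end ↦ end
                case stop:
                  ?Unit ↦ !Unit
                    Y ↦ Y
                case data:
                  !Str ↦ ?Str
                    Y ↦ Y
        case ack:
          !Unit ↦ ?Unit
            +{retry,err,data} ↦ &{retry,err,data}  (⊕→&)
              case retry:
                +{stop,retry,data} ↦ &{stop,retry,data}  (⊕→&)
                  case stop:
                    Y ↦ Y
                  case retry:
                    Y ↦ Y
                  case data:
                    end ↦ end
              case err:
                !Unit ↦ ?Unit
                  Y ↦ Y
              case data:
                ?Bool ↦ !Bool
                  end ↦ end
        case more:
          !Str ↦ ?Str
            !Str ↦ ?Str
              &{ok,stop} ↦ +{ok,stop}  (external→internal)
                case ok:
                  Y ↦ Y
                case stop:
                  end ↦ end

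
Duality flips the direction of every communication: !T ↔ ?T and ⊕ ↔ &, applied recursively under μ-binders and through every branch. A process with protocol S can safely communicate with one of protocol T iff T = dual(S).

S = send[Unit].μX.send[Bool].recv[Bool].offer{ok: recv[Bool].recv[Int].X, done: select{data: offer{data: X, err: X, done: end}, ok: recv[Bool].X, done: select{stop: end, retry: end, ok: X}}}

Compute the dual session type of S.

recv[Unit].μX.recv[Bool].send[Bool].select{ok: send[Bool].send[Int].X, done: offer{data: select{data: X, err: X, done: end}, ok: send[Bool].X, done: offer{stop: end, retry: end, ok: X}}}

send[Unit] ↦ recv[Unit]
  μX ↦ μX  (μ self-dual)
    send[Bool] ↦ recv[Bool]
      recv[Bool] ↦ send[Bool]
        offer{ok,done} ↦ select{ok,done}  (offer→select)
          [ok]
            recv[Bool] ↦ send[Bool]
              recv[Int] ↦ send[Int]
                X ↦ X
          [done]
            select{data,ok,done} ↦ offer{data,ok,done}  (⊕→&)
              [data]
                offer{data,err,done} ↦ select{data,err,done}  (offer→select)
                  [data]
                    X ↦ X
                  [err]
                    X ↦ X
                  [done]
                    end ↦ end
              [ok]
                recv[Bool] ↦ send[Bool]
                  X ↦ X
              [done]
                select{stop,retry,ok} ↦ offer{stop,retry,ok}  (⊕→&)
                  [stop]
                    end ↦ end
                  [retry]
                    end ↦ end
                  [ok]
                    X ↦ X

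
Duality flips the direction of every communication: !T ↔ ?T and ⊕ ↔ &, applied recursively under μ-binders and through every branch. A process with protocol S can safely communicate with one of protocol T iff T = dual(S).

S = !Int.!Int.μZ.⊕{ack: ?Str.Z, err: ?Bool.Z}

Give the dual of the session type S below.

?Int.?Int.μZ.&{ack: !Str.Z, err: !Bool.Z}

!Int = ?Int
  !Int = ?Int
    μZ = μZ  (binder kept)
      ⊕{ack,err} = &{ack,err}  (⊕→&)
        case ack:
          ?Str = !Str
            Z self-dual
        case err:
          ?Bool = !Bool
            Z self-dual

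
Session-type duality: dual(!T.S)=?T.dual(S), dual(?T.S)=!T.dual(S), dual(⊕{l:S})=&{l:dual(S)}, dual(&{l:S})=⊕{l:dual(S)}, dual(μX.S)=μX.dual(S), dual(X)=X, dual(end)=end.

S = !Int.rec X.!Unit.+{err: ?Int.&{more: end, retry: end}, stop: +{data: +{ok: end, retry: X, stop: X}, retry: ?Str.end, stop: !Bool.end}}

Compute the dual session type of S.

?Int.rec X.?Unit.&{err: !Int.+{more: end, retry: end}, stop: &{data: &{ok: end, retry: X, stop: X}, retry: !Str.end, stop: ?Bool.end}}

!Int = ?Int
  rec X = rec X  (binder kept)
    !Unit = ?Unit
      +{err,stop} = &{err,stop}  (internal→external)
        case err:
          ?Int = !Int
            &{more,retry} = +{more,retry}  (external→internal)
              case more:
                dual(end) = end
              case retry:
                dual(end) = end
        case stop:
          +{data,retry,stop} = &{data,retry,stop}  (internal→external)
            case data:
              +{ok,retry,stop} = &{ok,retry,stop}  (internal→external)
                case ok:
                  dual(end) = end
                case retry:
                  dual(X) = X
                case stop:
                  dual(X) = X
            case retry:
              ?Str = !Str
                dual(end) = end
            case stop:
              !Bool = ?Bool
                dual(end) = end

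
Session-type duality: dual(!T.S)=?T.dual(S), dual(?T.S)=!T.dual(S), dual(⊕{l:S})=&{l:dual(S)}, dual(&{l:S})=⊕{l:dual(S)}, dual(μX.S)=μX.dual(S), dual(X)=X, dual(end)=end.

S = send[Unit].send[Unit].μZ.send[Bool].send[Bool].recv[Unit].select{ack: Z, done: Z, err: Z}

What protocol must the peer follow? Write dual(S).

recv[Unit].recv[Unit].μZ.recv[Bool].recv[Bool].send[Unit].offer{ack: Z, done: Z, err: Z}

send[Unit] ↦ recv[Unit]
  send[Unit] ↦ recv[Unit]
    μZ ↦ μZ  (μ self-dual)
      send[Bool] ↦ recv[Bool]
        send[Bool] ↦ recv[Bool]
          recv[Unit] ↦ send[Unit]
            select{ack,done,err} ↦ offer{ack,done,err}  (internal→external)
              [ack]
                dual(Z) = Z
              [done]
                dual(Z) = Z
              [err]
                dual(Z) = Z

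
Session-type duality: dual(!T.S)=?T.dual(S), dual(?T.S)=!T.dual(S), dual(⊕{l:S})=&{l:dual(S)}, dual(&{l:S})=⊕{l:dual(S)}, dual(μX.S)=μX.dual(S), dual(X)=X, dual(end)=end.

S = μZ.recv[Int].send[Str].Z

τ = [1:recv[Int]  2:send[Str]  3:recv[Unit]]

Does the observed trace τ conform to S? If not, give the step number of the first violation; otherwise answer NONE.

step 1: recv[Int]  ok  residual = send[Str].μZ.…
step 2: send[Str]  ok  residual = μZ.…
step 3: got recv[Unit], protocol expects recv[Int]  ✗

3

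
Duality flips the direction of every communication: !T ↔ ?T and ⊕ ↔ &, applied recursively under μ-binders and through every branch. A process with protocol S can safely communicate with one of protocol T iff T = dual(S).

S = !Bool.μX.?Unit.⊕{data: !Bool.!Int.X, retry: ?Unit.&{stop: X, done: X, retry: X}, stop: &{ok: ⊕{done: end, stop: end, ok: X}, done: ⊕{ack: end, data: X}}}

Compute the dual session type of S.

!Bool ↦ ?Bool
  μX ↦ μX  (μ self-dual)
    ?Unit ↦ !Unit
      ⊕{data,retry,stop} ↦ &{data,retry,stop}  (select→offer)
        • data:
          !Bool ↦ ?Bool
            !Int ↦ ?Int
              X ↦ X
        • retry:
          ?Unit ↦ !Unit
            &{stop,done,retry} ↦ ⊕{stop,done,retry}  (&→⊕)
              • stop:
                X ↦ X
              • done:
                X ↦ X
              • retry:
                X ↦ X
        • stop:
          &{ok,done} ↦ ⊕{ok,done}  (&→⊕)
            • ok:
              ⊕{done,stop,ok} ↦ &{done,stop,ok}  (select→offer)
                • done:
                  end ↦ end
                • stop:
                  end ↦ end
                • ok:
                  X ↦ X
            • done:
              ⊕{ack,data} ↦ &{ack,data}  (select→offer)
                • ack:
                  end ↦ end
                • data:
                  X ↦ X

?Bool.μX.!Unit.&{data: ?Bool.?Int.X, retry: !Unit.⊕{stop: X, done: X, retry: X}, stop: ⊕{ok: &{done: end, stop: end, ok: X}, done: &{ack: end, data: X}}}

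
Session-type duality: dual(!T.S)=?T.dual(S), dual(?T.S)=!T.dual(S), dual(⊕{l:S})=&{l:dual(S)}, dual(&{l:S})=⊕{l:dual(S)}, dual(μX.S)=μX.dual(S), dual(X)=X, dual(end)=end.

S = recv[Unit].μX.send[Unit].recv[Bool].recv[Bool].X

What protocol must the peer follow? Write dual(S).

send[Unit].μX.recv[Unit].send[Bool].send[Bool].X

recv[Unit] = send[Unit]
  μX = μX  (binder kept)
    send[Unit] = recv[Unit]
      recv[Bool] = send[Bool]
        recv[Bool] = send[Bool]
          dual(X) = X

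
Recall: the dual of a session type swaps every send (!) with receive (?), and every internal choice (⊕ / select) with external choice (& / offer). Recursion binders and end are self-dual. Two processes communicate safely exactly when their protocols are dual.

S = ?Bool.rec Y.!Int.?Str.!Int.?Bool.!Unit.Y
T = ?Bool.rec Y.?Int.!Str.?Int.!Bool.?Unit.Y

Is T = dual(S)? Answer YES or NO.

NO

?Bool | ?Bool  ✗ same direction on both sides — not dual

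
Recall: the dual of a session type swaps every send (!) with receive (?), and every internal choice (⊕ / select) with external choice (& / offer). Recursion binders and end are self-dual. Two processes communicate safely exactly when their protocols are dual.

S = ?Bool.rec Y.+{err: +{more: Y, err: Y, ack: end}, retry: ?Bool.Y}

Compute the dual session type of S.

?Bool = !Bool
  rec Y = rec Y  (rec unchanged)
    +{err,retry} = &{err,retry}  (⊕→&)
      • err:
        +{more,err,ack} = &{more,err,ack}  (⊕→&)
          • more:
            Y self-dual
          • err:
            Y self-dual
          • ack:
            end self-dual
      • retry:
        ?Bool = !Bool
          Y self-dual

!Bool.rec Y.&{err: &{more: Y, err: Y, ack: end}, retry: !Bool.Y}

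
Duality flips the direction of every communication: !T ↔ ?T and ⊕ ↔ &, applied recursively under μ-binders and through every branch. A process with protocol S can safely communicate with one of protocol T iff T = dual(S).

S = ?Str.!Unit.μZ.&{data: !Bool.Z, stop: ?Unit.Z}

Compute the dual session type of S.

?Str ↦ !Str
  !Unit ↦ ?Unit
    μZ ↦ μZ  (μ self-dual)
      &{data,stop} ↦ ⊕{data,stop}  (&→⊕)
        [data]
          !Bool ↦ ?Bool
            Z ↦ Z
        [stop]
          ?Unit ↦ !Unit
            Z ↦ Z

!Str.?Unit.μZ.⊕{data: ?Bool.Z, stop: !Unit.Z}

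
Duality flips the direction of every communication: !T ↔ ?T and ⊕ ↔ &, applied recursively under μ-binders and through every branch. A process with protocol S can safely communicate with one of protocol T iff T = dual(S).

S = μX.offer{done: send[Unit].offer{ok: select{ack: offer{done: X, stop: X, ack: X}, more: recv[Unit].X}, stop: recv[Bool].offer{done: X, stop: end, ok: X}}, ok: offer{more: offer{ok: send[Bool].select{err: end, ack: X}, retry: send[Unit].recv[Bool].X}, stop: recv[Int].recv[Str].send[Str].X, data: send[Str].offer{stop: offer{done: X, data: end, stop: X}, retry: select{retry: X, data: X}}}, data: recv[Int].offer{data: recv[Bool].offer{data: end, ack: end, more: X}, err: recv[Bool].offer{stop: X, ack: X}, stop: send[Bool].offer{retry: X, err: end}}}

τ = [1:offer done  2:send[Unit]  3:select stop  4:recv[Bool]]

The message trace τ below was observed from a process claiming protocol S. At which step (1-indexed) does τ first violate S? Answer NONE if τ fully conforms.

step 1: offer done  match  state: send[Unit].offer{ok: select{ack: offer{done: μX.…, stop: μX.…, ack: μX.…}, more: recv[Unit].μX.…}, stop: recv[Bool].offer{done: μX.…, stop: end, ok: μX.…}}
step 2: send[Unit]  match  state: offer{ok: select{ack: offer{done: μX.…, stop: μX.…, ack: μX.…}, more: recv[Unit].μX.…}, stop: recv[Bool].offer{done: μX.…, stop: end, ok: μX.…}}
step 3: got select stop, protocol expects offer ok or offer stop  ✗

3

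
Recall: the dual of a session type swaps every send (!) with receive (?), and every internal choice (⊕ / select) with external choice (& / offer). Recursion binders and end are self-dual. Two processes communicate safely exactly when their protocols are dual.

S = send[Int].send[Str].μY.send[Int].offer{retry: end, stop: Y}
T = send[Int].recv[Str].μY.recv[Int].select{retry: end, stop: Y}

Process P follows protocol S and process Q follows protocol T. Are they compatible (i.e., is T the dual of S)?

NO

send[Int] ‖ send[Int]  ✗ same direction on both sides — not dual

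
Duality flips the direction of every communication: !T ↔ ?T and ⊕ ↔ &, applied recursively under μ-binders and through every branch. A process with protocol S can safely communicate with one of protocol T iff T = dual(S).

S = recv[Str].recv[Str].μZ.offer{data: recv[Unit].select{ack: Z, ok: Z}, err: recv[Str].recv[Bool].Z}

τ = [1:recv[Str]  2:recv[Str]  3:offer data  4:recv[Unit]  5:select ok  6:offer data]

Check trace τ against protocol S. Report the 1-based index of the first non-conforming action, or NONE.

NONE

@1 recv[Str]  ok  state: recv[Str].μZ.…
@2 recv[Str]  ok  state: μZ.…
@3 offer data  ok  state: recv[Unit].select{ack: μZ.…, ok: μZ.…}
@4 recv[Unit]  ok  state: select{ack: μZ.…, ok: μZ.…}
@5 select ok  ok  state: μZ.…
@6 offer data  ok  state: recv[Unit].select{ack: μZ.…, ok: μZ.…}
trace exhausted — no violation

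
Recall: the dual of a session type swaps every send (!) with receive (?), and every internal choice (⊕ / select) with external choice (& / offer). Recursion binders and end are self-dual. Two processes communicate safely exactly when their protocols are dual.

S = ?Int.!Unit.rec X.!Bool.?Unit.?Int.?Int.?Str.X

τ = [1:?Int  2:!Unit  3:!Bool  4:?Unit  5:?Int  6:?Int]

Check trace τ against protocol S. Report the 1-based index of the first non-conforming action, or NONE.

step 1: ?Int  match  now at !Unit.rec X.…
step 2: !Unit  match  now at rec X.…
step 3: !Bool  match  now at ?Unit.?Int.?Int.?Str.rec X.…
step 4: ?Unit  match  now at ?Int.?Int.?Str.rec X.…
step 5: ?Int  match  now at ?Int.?Str.rec X.…
step 6: ?Int  match  now at ?Str.rec X.…
all 6 steps conform

NONE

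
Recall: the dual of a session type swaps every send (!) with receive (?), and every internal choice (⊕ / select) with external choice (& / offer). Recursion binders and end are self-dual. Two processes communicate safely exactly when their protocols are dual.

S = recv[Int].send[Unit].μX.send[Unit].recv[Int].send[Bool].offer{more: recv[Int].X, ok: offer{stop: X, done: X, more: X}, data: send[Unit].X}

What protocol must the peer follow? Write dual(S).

recv[Int] → send[Int]
  send[Unit] → recv[Unit]
    μX → μX  (binder kept)
      send[Unit] → recv[Unit]
        recv[Int] → send[Int]
          send[Bool] → recv[Bool]
            offer{more,ok,data} → select{more,ok,data}  (offer→select)
              case more:
                recv[Int] → send[Int]
                  X self-dual
              case ok:
                offer{stop,done,more} → select{stop,done,more}  (offer→select)
                  case stop:
                    X self-dual
                  case done:
                    X self-dual
                  case more:
                    X self-dual
              case data:
                send[Unit] → recv[Unit]
                  X self-dual

send[Int].recv[Unit].μX.recv[Unit].send[Int].recv[Bool].select{more: send[Int].X, ok: select{stop: X, done: X, more: X}, data: recv[Unit].X}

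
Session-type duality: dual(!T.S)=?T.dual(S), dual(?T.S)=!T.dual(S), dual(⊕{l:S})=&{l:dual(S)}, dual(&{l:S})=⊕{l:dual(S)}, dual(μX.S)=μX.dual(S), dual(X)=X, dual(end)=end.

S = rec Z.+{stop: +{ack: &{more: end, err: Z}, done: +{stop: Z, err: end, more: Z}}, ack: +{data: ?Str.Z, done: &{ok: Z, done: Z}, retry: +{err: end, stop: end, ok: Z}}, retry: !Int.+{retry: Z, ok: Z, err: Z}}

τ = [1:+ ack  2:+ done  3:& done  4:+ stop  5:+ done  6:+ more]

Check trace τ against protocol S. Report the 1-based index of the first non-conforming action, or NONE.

[1] + ack  match  cont: +{data: ?Str.rec Z.…, done: &{ok: rec Z.…, done: rec Z.…}, retry: +{err: end, stop: end, ok: rec Z.…}}
[2] + done  match  cont: &{ok: rec Z.…, done: rec Z.…}
[3] & done  match  cont: rec Z.…
[4] + stop  match  cont: +{ack: &{more: end, err: rec Z.…}, done: +{stop: rec Z.…, err: end, more: rec Z.…}}
[5] + done  match  cont: +{stop: rec Z.…, err: end, more: rec Z.…}
[6] + more  match  cont: rec Z.…
all 6 steps conform

NONE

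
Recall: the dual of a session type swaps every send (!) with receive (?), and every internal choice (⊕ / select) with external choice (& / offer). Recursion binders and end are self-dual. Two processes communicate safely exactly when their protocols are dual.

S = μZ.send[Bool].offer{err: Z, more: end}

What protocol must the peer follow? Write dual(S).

μZ ↦ μZ  (binder kept)
  send[Bool] ↦ recv[Bool]
    offer{err,more} ↦ select{err,more}  (external→internal)
      • err:
        Z self-dual
      • more:
        end self-dual

μZ.recv[Bool].select{err: Z, more: end}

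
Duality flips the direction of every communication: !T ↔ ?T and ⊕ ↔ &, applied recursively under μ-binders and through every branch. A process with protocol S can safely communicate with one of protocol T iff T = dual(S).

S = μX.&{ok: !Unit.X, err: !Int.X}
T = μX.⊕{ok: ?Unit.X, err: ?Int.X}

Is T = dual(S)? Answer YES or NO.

YES

μX ‖ μX  match (rec unchanged)
  &{ok,err} ‖ ⊕{ok,err}  match same labels
    [ok]
      !Unit ‖ ?Unit  match
        X ‖ X  match
    [err]
      !Int ‖ ?Int  match
        X ‖ X  match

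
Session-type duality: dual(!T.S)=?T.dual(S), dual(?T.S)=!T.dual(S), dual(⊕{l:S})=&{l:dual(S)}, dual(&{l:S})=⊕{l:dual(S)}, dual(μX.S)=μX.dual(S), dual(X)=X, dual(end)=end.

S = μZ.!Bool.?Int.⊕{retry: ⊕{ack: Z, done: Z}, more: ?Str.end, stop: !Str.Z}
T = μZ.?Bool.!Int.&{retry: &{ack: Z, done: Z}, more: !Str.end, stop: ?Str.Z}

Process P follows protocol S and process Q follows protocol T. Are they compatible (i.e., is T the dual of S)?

YES

μZ vs μZ  ✓ (μ self-dual)
  !Bool vs ?Bool  ✓
    ?Int vs !Int  ✓
      ⊕{retry,more,stop} vs &{retry,more,stop}  ✓ labels match
        case retry:
          ⊕{ack,done} vs &{ack,done}  ✓ labels match
            case ack:
              Z vs Z  ✓
            case done:
              Z vs Z  ✓
        case more:
          ?Str vs !Str  ✓
            end vs end  ✓
        case stop:
          !Str vs ?Str  ✓
            Z vs Z  ✓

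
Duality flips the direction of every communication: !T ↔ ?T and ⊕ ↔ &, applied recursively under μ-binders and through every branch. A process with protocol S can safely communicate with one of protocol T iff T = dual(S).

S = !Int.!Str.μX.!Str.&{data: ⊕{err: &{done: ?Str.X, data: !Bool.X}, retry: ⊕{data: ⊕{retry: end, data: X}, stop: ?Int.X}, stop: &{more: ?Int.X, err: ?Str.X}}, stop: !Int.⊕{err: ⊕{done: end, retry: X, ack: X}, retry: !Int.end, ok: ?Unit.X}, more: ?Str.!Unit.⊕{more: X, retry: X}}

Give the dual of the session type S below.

!Int ↦ ?Int
  !Str ↦ ?Str
    μX ↦ μX  (μ self-dual)
      !Str ↦ ?Str
        &{data,stop,more} ↦ ⊕{data,stop,more}  (&→⊕)
          case data:
            ⊕{err,retry,stop} ↦ &{err,retry,stop}  (select→offer)
              case err:
                &{done,data} ↦ ⊕{done,data}  (&→⊕)
                  case done:
                    ?Str ↦ !Str
                      dual(X) = X
                  case data:
                    !Bool ↦ ?Bool
                      dual(X) = X
              case retry:
                ⊕{data,stop} ↦ &{data,stop}  (select→offer)
                  case data:
                    ⊕{retry,data} ↦ &{retry,data}  (select→offer)
                      case retry:
                        dual(end) = end
                      case data:
                        dual(X) = X
                  case stop:
                    ?Int ↦ !Int
                      dual(X) = X
              case stop:
                &{more,err} ↦ ⊕{more,err}  (&→⊕)
                  case more:
                    ?Int ↦ !Int
                      dual(X) = X
                  case err:
                    ?Str ↦ !Str
                      dual(X) = X
          case stop:
            !Int ↦ ?Int
              ⊕{err,retry,ok} ↦ &{err,retry,ok}  (select→offer)
                case err:
                  ⊕{done,retry,ack} ↦ &{done,retry,ack}  (select→offer)
                    case done:
                      dual(end) = end
                    case retry:
                      dual(X) = X
                    case ack:
                      dual(X) = X
                case retry:
                  !Int ↦ ?Int
                    dual(end) = end
                case ok:
                  ?Unit ↦ !Unit
                    dual(X) = X
          case more:
            ?Str ↦ !Str
              !Unit ↦ ?Unit
                ⊕{more,retry} ↦ &{more,retry}  (select→offer)
                  case more:
                    dual(X) = X
                  case retry:
                    dual(X) = X

?Int.?Str.μX.?Str.⊕{data: &{err: ⊕{done: !Str.X, data: ?Bool.X}, retry: &{data: &{retry: end, data: X}, stop: !Int.X}, stop: ⊕{more: !Int.X, err: !Str.X}}, stop: ?Int.&{err: &{done: end, retry: X, ack: X}, retry: ?Int.end, ok: !Unit.X}, more: !Str.?Unit.&{more: X, retry: X}}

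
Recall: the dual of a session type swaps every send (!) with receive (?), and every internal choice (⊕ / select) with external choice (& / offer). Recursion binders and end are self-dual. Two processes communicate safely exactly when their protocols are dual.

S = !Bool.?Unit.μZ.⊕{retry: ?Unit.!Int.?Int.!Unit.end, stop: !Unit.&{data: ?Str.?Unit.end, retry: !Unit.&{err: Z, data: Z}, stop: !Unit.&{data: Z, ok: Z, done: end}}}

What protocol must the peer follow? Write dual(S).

?Bool.!Unit.μZ.&{retry: !Unit.?Int.!Int.?Unit.end, stop: ?Unit.⊕{data: !Str.!Unit.end, retry: ?Unit.⊕{err: Z, data: Z}, stop: ?Unit.⊕{data: Z, ok: Z, done: end}}}

!Bool → ?Bool
  ?Unit → !Unit
    μZ → μZ  (binder kept)
      ⊕{retry,stop} → &{retry,stop}  (internal→external)
        • retry:
          ?Unit → !Unit
            !Int → ?Int
              ?Int → !Int
                !Unit → ?Unit
                  end self-dual
        • stop:
          !Unit → ?Unit
            &{data,retry,stop} → ⊕{data,retry,stop}  (external→internal)
              • data:
                ?Str → !Str
                  ?Unit → !Unit
                    end self-dual
              • retry:
                !Unit → ?Unit
                  &{err,data} → ⊕{err,data}  (external→internal)
                    • err:
                      Z self-dual
                    • data:
                      Z self-dual
              • stop:
                !Unit → ?Unit
                  &{data,ok,done} → ⊕{data,ok,done}  (external→internal)
                    • data:
                      Z self-dual
                    • ok:
                      Z self-dual
                    • done:
                      end self-dual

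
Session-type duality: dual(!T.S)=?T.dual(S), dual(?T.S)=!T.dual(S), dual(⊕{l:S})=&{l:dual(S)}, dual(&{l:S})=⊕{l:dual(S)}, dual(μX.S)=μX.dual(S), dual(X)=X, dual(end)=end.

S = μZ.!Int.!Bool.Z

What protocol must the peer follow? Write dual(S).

μZ.?Int.?Bool.Z

μZ → μZ  (μ self-dual)
  !Int → ?Int
    !Bool → ?Bool
      dual(Z) = Z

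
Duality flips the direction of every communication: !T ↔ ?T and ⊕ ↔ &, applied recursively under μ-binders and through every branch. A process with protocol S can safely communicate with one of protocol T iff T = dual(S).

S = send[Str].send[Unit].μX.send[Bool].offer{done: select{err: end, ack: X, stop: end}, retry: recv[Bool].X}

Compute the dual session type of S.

recv[Str].recv[Unit].μX.recv[Bool].select{done: offer{err: end, ack: X, stop: end}, retry: send[Bool].X}

send[Str] = recv[Str]
  send[Unit] = recv[Unit]
    μX = μX  (rec unchanged)
      send[Bool] = recv[Bool]
        offer{done,retry} = select{done,retry}  (&→⊕)
          case done:
            select{err,ack,stop} = offer{err,ack,stop}  (⊕→&)
              case err:
                dual(end) = end
              case ack:
                dual(X) = X
              case stop:
                dual(end) = end
          case retry:
            recv[Bool] = send[Bool]
              dual(X) = X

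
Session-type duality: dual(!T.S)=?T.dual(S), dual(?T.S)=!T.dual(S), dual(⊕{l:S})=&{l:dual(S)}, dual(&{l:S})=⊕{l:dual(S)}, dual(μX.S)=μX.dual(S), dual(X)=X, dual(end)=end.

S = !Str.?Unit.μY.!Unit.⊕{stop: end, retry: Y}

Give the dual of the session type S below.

?Str.!Unit.μY.?Unit.&{stop: end, retry: Y}

!Str ↦ ?Str
  ?Unit ↦ !Unit
    μY ↦ μY  (binder kept)
      !Unit ↦ ?Unit
        ⊕{stop,retry} ↦ &{stop,retry}  (internal→external)
          case stop:
            end self-dual
          case retry:
            Y self-dual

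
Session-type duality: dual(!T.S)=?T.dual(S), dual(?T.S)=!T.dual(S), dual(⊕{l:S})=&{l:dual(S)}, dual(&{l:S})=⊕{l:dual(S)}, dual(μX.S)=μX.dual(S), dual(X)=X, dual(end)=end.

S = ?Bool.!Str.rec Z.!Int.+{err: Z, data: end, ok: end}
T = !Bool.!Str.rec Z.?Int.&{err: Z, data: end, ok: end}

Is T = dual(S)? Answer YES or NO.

?Bool vs !Bool  ok
  !Str vs !Str  ✗ same direction on both sides — not dual

NO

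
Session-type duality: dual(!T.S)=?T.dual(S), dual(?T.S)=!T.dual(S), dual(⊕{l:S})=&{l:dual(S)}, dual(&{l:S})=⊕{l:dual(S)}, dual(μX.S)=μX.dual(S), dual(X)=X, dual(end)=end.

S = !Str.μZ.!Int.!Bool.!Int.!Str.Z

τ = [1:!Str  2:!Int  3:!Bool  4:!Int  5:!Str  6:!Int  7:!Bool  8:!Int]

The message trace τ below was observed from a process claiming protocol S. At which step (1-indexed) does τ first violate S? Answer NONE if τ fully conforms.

@1 !Str  match  now at μZ.…
@2 !Int  match  now at !Bool.!Int.!Str.μZ.…
@3 !Bool  match  now at !Int.!Str.μZ.…
@4 !Int  match  now at !Str.μZ.…
@5 !Str  match  now at μZ.…
@6 !Int  match  now at !Bool.!Int.!Str.μZ.…
@7 !Bool  match  now at !Int.!Str.μZ.…
@8 !Int  match  now at !Str.μZ.…
τ conforms to S (length 8)

NONE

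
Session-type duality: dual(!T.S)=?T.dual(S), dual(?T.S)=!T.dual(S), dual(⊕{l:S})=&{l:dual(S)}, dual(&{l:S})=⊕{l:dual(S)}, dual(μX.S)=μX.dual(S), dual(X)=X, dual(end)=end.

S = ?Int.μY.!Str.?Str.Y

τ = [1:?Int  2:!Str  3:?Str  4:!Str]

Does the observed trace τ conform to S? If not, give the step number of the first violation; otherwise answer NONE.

step 1: ?Int  ✓  residual = μY.…
step 2: !Str  ✓  residual = ?Str.μY.…
step 3: ?Str  ✓  residual = μY.…
step 4: !Str  ✓  residual = ?Str.μY.…
trace exhausted — no violation

NONE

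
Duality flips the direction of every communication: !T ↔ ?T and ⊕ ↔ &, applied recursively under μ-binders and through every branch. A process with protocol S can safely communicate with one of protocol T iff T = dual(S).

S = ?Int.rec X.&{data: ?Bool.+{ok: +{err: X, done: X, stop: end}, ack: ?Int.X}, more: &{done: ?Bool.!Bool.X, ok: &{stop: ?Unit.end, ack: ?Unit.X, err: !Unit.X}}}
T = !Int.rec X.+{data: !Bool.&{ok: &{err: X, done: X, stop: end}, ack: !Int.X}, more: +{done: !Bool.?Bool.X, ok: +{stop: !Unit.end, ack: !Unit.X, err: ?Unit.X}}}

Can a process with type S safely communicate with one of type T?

?Int ‖ !Int  ok
  rec X ‖ rec X  ok (binder kept)
    &{data,more} ‖ +{data,more}  ok label sets agree
      case data:
        ?Bool ‖ !Bool  ok
          +{ok,ack} ‖ &{ok,ack}  ok label sets agree
            case ok:
              +{err,done,stop} ‖ &{err,done,stop}  ok label sets agree
                case err:
                  X ‖ X  ok
                case done:
                  X ‖ X  ok
                case stop:
                  end ‖ end  ok
            case ack:
              ?Int ‖ !Int  ok
                X ‖ X  ok
      case more:
        &{done,ok} ‖ +{done,ok}  ok label sets agree
          case done:
            ?Bool ‖ !Bool  ok
              !Bool ‖ ?Bool  ok
                X ‖ X  ok
          case ok:
            &{stop,ack,err} ‖ +{stop,ack,err}  ok label sets agree
              case stop:
                ?Unit ‖ !Unit  ok
                  end ‖ end  ok
              case ack:
                ?Unit ‖ !Unit  ok
                  X ‖ X  ok
              case err:
                !Unit ‖ ?Unit  ok
                  X ‖ X  ok

YES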